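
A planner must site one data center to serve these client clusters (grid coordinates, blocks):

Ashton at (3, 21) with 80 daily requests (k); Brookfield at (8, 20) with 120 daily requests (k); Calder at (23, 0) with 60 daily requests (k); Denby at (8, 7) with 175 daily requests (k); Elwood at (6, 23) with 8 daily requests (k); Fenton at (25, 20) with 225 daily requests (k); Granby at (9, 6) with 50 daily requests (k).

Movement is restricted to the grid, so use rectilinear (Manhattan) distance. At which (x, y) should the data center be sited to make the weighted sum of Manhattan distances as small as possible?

Manhattan distance separates: Σwᵢ(|x−xᵢ|+|y−yᵢ|) = Σwᵢ|x−xᵢ| + Σwᵢ|y−yᵢ|, so x and y are optimised independently as 1-D weighted medians.
Total weight W = 718; half = 359.
x-coordinate, sorted with cumulative weight:
  x=3 (Ashton, w=80) cum 80
  x=6 (Elwood, w=8) cum 88
  x=8 (Brookfield, w=120) cum 208
  x=8 (Denby, w=175) cum 383  ← median
  x=9 (Granby, w=50) cum 433
  x=23 (Calder, w=60) cum 493
  x=25 (Fenton, w=225) cum 718
⇒ x* = 8
y-coordinate, sorted with cumulative weight:
  y=0 (Calder, w=60) cum 60
  y=6 (Granby, w=50) cum 110
  y=7 (Denby, w=175) cum 285
  y=20 (Brookfield, w=120) cum 405  ← median
  y=20 (Fenton, w=225) cum 630
  y=21 (Ashton, w=80) cum 710
  y=23 (Elwood, w=8) cum 718
⇒ y* = 20

(8, 20)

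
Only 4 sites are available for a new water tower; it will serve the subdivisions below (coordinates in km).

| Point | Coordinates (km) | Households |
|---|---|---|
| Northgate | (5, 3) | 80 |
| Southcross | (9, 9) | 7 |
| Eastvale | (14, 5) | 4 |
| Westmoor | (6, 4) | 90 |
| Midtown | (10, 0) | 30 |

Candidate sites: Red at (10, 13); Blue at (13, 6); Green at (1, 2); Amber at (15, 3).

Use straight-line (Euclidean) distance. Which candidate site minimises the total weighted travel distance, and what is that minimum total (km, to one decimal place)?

Total weighted distance at each candidate:
  Red (10, 13): total = 2235.5
  Blue (13, 6): total = 1580.6
  Green (1, 2): total = 1218.9
  Amber (15, 3): total = 1858.3
Minimum is at Green with total 1218.9 km.

Green, total 1218.9 km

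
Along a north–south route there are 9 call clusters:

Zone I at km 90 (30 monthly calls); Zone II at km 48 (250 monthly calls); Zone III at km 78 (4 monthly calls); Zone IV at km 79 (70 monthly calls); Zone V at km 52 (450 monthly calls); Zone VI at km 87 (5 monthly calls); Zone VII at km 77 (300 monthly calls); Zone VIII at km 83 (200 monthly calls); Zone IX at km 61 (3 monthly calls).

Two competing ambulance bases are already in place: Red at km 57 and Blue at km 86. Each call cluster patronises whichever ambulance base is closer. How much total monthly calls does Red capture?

703

The indifferent point is the midpoint (57+86)/2 = 71.5; call clusters left of it (closer to Red at 57) go to Red, those right go to Blue.
  Zone II at 48 (w=250) → Red
  Zone V at 52 (w=450) → Red
  Zone IX at 61 (w=3) → Red
  Zone VII at 77 (w=300) → Blue
  Zone III at 78 (w=4) → Blue
  Zone IV at 79 (w=70) → Blue
  Zone VIII at 83 (w=200) → Blue
  Zone VI at 87 (w=5) → Blue
  Zone I at 90 (w=30) → Blue
Red captures 703; Blue captures 609.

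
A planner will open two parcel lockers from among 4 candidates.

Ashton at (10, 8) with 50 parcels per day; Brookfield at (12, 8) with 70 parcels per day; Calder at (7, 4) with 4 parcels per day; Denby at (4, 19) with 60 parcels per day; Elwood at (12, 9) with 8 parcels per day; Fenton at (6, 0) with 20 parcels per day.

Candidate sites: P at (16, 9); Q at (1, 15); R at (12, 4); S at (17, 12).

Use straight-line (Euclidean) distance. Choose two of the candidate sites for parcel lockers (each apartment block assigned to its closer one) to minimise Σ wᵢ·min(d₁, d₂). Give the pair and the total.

{Q, R}, total 1007.8

Evaluate every pair (each demand assigned to the nearer of the two):
  {Q, R}: total = 1007.8
  {P, Q}: total = 1235.0
  {Q, S}: total = 1564.3
  {R, S}: total = 1593.7
  {P, R}: total = 1637.1
  {P, S}: total = 1820.9
Best pair: {Q, R} with total 1007.8.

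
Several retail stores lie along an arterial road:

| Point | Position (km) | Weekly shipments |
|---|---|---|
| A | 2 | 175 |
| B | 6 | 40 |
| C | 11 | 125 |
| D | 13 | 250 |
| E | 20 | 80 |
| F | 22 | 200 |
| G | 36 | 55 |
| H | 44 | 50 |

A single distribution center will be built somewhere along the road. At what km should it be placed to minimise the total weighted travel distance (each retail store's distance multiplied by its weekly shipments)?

For a sum of weighted absolute distances on a line, the optimum is the weighted median (not the mean). Total weight W = 975; half-weight = 487.5.
Sort by position and accumulate weight:
  km 2 (A, w=175) → cum 175
  km 6 (B, w=40) → cum 215
  km 11 (C, w=125) → cum 340
  km 13 (D, w=250) → cum 590  ≥ 487.5 → median here
  km 20 (E, w=80) → cum 670
  km 22 (F, w=200) → cum 870
  km 36 (G, w=55) → cum 925
  km 44 (H, w=50) → cum 975
Optimal location: km 13.

x = 13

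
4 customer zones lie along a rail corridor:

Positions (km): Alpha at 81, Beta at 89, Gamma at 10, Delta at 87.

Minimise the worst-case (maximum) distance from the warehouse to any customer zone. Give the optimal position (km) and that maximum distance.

location 49.5, max distance 39.5

The 1-center on a line is the midpoint of the two extreme points: leftmost at 10, rightmost at 89.
Optimal location = (10 + 89)/2 = 49.5; maximum distance = (89 − 10)/2 = 39.5.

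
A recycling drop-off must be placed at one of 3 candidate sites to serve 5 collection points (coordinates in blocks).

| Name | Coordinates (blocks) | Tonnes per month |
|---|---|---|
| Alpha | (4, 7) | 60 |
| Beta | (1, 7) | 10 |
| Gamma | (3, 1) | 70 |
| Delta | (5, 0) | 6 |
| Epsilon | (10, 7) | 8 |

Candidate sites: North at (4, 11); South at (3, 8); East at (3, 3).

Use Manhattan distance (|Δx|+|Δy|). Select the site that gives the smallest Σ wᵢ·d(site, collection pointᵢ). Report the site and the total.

East, total 618 blocks

Total weighted distance at each candidate:
  North (4, 11): total = 1232
  South (3, 8): total = 764
  East (3, 3): total = 618
Minimum is at East with total 618 blocks.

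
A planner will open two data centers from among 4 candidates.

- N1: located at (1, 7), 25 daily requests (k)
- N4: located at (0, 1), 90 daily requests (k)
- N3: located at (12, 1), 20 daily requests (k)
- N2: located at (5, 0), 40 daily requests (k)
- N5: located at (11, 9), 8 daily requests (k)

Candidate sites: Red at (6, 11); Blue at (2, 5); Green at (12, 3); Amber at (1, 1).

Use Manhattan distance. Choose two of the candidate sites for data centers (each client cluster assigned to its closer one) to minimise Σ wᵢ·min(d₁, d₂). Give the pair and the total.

{Green, Amber}, total 536

Evaluate every pair (each demand assigned to the nearer of the two):
  {Green, Amber}: total = 536
  {Blue, Amber}: total = 689
  {Red, Amber}: total = 716
  {Blue, Green}: total = 1031
  {Red, Blue}: total = 1271
  {Red, Green}: total = 1981
Best pair: {Green, Amber} with total 536.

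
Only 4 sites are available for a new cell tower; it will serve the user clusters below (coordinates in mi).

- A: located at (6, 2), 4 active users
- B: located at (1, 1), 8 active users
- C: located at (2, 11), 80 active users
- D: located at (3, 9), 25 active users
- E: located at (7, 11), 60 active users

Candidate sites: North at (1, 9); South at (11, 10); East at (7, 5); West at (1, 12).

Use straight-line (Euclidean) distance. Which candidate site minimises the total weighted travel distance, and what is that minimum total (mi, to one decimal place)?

Total weighted distance at each candidate:
  North (1, 9): total = 706.8
  South (11, 10): total = 1318.7
  East (7, 5): total = 1196.6
  West (1, 12): total = 701.0
Minimum is at West with total 701.0 mi.

West, total 701.0 mi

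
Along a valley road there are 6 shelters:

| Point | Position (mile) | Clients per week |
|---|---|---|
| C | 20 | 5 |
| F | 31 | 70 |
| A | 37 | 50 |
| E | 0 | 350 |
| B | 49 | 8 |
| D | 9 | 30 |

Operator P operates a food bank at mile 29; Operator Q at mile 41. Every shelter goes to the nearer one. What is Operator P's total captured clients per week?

455

The indifferent point is the midpoint (29+41)/2 = 35; shelters left of it (closer to Operator P at 29) go to Operator P, those right go to Operator Q.
  E at 0 (w=350) → Operator P
  D at 9 (w=30) → Operator P
  C at 20 (w=5) → Operator P
  F at 31 (w=70) → Operator P
  A at 37 (w=50) → Operator Q
  B at 49 (w=8) → Operator Q
Operator P captures 455; Operator Q captures 58.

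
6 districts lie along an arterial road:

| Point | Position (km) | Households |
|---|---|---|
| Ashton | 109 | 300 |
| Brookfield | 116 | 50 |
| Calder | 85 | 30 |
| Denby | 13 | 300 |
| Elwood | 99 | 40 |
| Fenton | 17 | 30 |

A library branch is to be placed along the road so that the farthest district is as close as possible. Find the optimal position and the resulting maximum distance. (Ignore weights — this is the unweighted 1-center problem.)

The 1-center on a line is the midpoint of the two extreme points: leftmost at 13, rightmost at 116.
Optimal location = (13 + 116)/2 = 64.5; maximum distance = (116 − 13)/2 = 51.5.

location 64.5, max distance 51.5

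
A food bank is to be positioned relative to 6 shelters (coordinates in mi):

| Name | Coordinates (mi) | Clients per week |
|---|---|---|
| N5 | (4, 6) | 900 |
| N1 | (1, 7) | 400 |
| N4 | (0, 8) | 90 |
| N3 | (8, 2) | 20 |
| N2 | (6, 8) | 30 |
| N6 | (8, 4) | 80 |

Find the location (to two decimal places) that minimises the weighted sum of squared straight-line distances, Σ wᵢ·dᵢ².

(3.28, 6.26)

The minimiser of Σwᵢ‖p−pᵢ‖² is the weighted centroid p* = (Σwᵢpᵢ)/(Σwᵢ).
Σwᵢ = 1520.
Σwᵢxᵢ = 900·4 + 400·1 + 90·0 + 20·8 + 30·6 + 80·8 = 4980.
Σwᵢyᵢ = 900·6 + 400·7 + 90·8 + 20·2 + 30·8 + 80·4 = 9520.
x* = 4980/1520 = 3.28, y* = 9520/1520 = 6.26.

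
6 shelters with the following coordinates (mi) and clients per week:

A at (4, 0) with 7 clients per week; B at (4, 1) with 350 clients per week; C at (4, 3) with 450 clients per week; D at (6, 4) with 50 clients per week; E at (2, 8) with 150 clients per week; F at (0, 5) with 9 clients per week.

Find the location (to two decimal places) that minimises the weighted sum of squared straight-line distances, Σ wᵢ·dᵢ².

The minimiser of Σwᵢ‖p−pᵢ‖² is the weighted centroid p* = (Σwᵢpᵢ)/(Σwᵢ).
Σwᵢ = 1016.
Σwᵢxᵢ = 7·4 + 350·4 + 450·4 + 50·6 + 150·2 + 9·0 = 3828.
Σwᵢyᵢ = 7·0 + 350·1 + 450·3 + 50·4 + 150·8 + 9·5 = 3145.
x* = 3828/1016 = 3.77, y* = 3145/1016 = 3.10.

(3.77, 3.10)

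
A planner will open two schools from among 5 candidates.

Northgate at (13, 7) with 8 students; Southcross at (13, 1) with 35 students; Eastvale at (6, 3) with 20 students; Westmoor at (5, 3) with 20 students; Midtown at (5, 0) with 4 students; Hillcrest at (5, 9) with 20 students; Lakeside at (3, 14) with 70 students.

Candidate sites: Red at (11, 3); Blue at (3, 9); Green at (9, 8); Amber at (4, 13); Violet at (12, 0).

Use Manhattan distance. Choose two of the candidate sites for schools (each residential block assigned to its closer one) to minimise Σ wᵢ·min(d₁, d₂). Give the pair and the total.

{Red, Amber}, total 684

Evaluate every pair (each demand assigned to the nearer of the two):
  {Red, Amber}: total = 684
  {Amber, Violet}: total = 782
  {Red, Blue}: total = 834
  {Blue, Violet}: total = 892
  {Green, Amber}: total = 1053
  {Blue, Green}: total = 1179
  {Blue, Amber}: total = 1290
  {Red, Green}: total = 1376
  {Green, Violet}: total = 1418
  {Red, Violet}: total = 1936
Best pair: {Red, Amber} with total 684.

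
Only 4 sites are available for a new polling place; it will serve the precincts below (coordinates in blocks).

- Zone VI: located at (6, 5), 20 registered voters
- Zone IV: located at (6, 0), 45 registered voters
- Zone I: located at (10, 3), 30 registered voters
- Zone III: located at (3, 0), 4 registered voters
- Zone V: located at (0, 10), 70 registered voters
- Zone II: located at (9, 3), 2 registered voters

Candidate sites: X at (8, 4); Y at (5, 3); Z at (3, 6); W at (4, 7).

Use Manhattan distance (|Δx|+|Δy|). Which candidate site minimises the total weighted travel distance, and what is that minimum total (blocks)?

Y, total 1258 blocks

Total weighted distance at each candidate:
  X (8, 4): total = 1440
  Y (5, 3): total = 1258
  Z (3, 6): total = 1317
  W (4, 7): total = 1325
Minimum is at Y with total 1258 blocks.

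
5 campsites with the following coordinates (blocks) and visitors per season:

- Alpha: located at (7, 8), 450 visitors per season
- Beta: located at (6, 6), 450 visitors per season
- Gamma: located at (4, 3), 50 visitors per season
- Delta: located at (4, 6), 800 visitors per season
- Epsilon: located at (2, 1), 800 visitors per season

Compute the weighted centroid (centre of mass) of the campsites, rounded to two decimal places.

The minimiser of Σwᵢ‖p−pᵢ‖² is the weighted centroid p* = (Σwᵢpᵢ)/(Σwᵢ).
Σwᵢ = 2550.
Σwᵢxᵢ = 450·7 + 450·6 + 50·4 + 800·4 + 800·2 = 10850.
Σwᵢyᵢ = 450·8 + 450·6 + 50·3 + 800·6 + 800·1 = 12050.
x* = 10850/2550 = 4.25, y* = 12050/2550 = 4.73.

(4.25, 4.73)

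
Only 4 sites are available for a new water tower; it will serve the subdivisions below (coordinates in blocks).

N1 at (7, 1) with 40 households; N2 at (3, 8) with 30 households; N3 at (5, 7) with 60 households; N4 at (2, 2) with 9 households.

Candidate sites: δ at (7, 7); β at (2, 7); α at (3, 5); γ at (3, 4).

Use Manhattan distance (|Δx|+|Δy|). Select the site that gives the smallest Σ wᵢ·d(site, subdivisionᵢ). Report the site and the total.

Total weighted distance at each candidate:
  δ (7, 7): total = 600
  β (2, 7): total = 725
  α (3, 5): total = 686
  γ (3, 4): total = 727
Minimum is at δ with total 600 blocks.

δ, total 600 blocks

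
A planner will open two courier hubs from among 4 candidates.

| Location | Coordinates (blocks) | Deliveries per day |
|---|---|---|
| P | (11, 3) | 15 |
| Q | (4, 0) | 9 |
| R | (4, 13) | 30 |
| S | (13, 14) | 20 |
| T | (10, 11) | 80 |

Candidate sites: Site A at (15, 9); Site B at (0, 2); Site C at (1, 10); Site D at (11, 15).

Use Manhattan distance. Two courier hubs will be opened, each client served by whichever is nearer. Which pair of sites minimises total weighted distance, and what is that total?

{Site C, Site D}, total 937

Evaluate every pair (each demand assigned to the nearer of the two):
  {Site C, Site D}: total = 937
  {Site B, Site D}: total = 964
  {Site A, Site D}: total = 1060
  {Site A, Site C}: total = 1147
  {Site A, Site B}: total = 1354
  {Site B, Site C}: total = 1534
Best pair: {Site C, Site D} with total 937.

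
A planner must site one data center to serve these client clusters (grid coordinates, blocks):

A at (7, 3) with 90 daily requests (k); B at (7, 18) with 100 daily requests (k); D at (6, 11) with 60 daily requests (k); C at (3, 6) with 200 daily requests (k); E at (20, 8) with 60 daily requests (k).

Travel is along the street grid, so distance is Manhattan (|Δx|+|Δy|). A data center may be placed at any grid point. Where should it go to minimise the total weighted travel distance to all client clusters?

Manhattan distance separates: Σwᵢ(|x−xᵢ|+|y−yᵢ|) = Σwᵢ|x−xᵢ| + Σwᵢ|y−yᵢ|, so x and y are optimised independently as 1-D weighted medians.
Total weight W = 510; half = 255.
x-coordinate, sorted with cumulative weight:
  x=3 (C, w=200) cum 200
  x=6 (D, w=60) cum 260  ← median
  x=7 (A, w=90) cum 350
  x=7 (B, w=100) cum 450
  x=20 (E, w=60) cum 510
⇒ x* = 6
y-coordinate, sorted with cumulative weight:
  y=3 (A, w=90) cum 90
  y=6 (C, w=200) cum 290  ← median
  y=8 (E, w=60) cum 350
  y=11 (D, w=60) cum 410
  y=18 (B, w=100) cum 510
⇒ y* = 6

(6, 6)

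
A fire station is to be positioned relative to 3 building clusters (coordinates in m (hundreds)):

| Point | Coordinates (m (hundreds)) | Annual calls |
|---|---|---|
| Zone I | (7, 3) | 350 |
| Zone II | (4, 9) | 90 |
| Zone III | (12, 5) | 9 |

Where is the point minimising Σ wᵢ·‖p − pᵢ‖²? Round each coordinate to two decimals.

(6.50, 4.24)

The minimiser of Σwᵢ‖p−pᵢ‖² is the weighted centroid p* = (Σwᵢpᵢ)/(Σwᵢ).
Σwᵢ = 449.
Σwᵢxᵢ = 350·7 + 90·4 + 9·12 = 2918.
Σwᵢyᵢ = 350·3 + 90·9 + 9·5 = 1905.
x* = 2918/449 = 6.50, y* = 1905/449 = 4.24.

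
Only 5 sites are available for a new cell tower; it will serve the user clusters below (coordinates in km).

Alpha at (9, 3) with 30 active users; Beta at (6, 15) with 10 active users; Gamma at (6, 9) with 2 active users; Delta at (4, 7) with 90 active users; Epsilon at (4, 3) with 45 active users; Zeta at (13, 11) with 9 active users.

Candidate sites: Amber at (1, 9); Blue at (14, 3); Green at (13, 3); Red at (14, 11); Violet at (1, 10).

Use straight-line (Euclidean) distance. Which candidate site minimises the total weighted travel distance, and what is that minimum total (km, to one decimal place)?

Total weighted distance at each candidate:
  Amber (1, 9): total = 1124.0
  Blue (14, 3): total = 1806.1
  Green (13, 3): total = 1640.8
  Red (14, 11): total = 1943.6
  Violet (1, 10): total = 1232.7
Minimum is at Amber with total 1124.0 km.

Amber, total 1124.0 km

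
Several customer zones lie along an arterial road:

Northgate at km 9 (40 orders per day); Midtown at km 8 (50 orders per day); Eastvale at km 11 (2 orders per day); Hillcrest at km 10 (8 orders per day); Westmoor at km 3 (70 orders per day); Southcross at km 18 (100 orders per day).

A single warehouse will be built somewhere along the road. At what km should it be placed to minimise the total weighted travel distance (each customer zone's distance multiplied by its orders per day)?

For a sum of weighted absolute distances on a line, the optimum is the weighted median (not the mean). Total weight W = 270; half-weight = 135.
Sort by position and accumulate weight:
  km 3 (Westmoor, w=70) → cum 70
  km 8 (Midtown, w=50) → cum 120
  km 9 (Northgate, w=40) → cum 160  ≥ 135 → median here
  km 10 (Hillcrest, w=8) → cum 168
  km 11 (Eastvale, w=2) → cum 170
  km 18 (Southcross, w=100) → cum 270
Optimal location: km 9.

x = 9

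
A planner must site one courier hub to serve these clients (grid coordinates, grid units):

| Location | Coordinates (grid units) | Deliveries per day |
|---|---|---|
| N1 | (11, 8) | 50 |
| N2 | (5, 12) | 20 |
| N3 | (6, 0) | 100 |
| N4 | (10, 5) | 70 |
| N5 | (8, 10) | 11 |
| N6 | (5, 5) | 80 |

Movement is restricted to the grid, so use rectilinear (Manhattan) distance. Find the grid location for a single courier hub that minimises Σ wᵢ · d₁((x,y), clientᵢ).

(6, 5)

Manhattan distance separates: Σwᵢ(|x−xᵢ|+|y−yᵢ|) = Σwᵢ|x−xᵢ| + Σwᵢ|y−yᵢ|, so x and y are optimised independently as 1-D weighted medians.
Total weight W = 331; half = 165.5.
x-coordinate, sorted with cumulative weight:
  x=5 (N2, w=20) cum 20
  x=5 (N6, w=80) cum 100
  x=6 (N3, w=100) cum 200  ← median
  x=8 (N5, w=11) cum 211
  x=10 (N4, w=70) cum 281
  x=11 (N1, w=50) cum 331
⇒ x* = 6
y-coordinate, sorted with cumulative weight:
  y=0 (N3, w=100) cum 100
  y=5 (N4, w=70) cum 170  ← median
  y=5 (N6, w=80) cum 250
  y=8 (N1, w=50) cum 300
  y=10 (N5, w=11) cum 311
  y=12 (N2, w=20) cum 331
⇒ y* = 5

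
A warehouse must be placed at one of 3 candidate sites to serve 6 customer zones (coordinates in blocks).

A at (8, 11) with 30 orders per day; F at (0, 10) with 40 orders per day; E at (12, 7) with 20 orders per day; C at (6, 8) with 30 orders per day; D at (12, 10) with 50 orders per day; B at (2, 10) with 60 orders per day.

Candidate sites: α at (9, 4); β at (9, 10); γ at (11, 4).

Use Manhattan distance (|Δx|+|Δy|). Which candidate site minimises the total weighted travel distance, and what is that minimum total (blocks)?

β, total 1260 blocks

Total weighted distance at each candidate:
  α (9, 4): total = 2400
  β (9, 10): total = 1260
  γ (11, 4): total = 2580
Minimum is at β with total 1260 blocks.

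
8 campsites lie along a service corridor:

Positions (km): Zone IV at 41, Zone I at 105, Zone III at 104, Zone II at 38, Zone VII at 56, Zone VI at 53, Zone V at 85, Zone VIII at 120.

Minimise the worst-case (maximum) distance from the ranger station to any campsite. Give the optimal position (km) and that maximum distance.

The 1-center on a line is the midpoint of the two extreme points: leftmost at 38, rightmost at 120.
Optimal location = (38 + 120)/2 = 79; maximum distance = (120 − 38)/2 = 41.

location 79, max distance 41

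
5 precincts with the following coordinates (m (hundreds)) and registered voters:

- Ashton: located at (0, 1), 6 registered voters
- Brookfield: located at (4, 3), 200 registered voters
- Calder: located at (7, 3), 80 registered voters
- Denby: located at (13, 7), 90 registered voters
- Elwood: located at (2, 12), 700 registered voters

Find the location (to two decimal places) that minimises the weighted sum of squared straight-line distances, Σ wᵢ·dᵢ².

The minimiser of Σwᵢ‖p−pᵢ‖² is the weighted centroid p* = (Σwᵢpᵢ)/(Σwᵢ).
Σwᵢ = 1076.
Σwᵢxᵢ = 6·0 + 200·4 + 80·7 + 90·13 + 700·2 = 3930.
Σwᵢyᵢ = 6·1 + 200·3 + 80·3 + 90·7 + 700·12 = 9876.
x* = 3930/1076 = 3.65, y* = 9876/1076 = 9.18.

(3.65, 9.18)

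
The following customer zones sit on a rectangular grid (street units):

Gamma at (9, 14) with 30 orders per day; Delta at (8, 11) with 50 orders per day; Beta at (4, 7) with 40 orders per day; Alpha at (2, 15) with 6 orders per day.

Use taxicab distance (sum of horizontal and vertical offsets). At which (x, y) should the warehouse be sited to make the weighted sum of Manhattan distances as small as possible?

(8, 11)

Manhattan distance separates: Σwᵢ(|x−xᵢ|+|y−yᵢ|) = Σwᵢ|x−xᵢ| + Σwᵢ|y−yᵢ|, so x and y are optimised independently as 1-D weighted medians.
Total weight W = 126; half = 63.
x-coordinate, sorted with cumulative weight:
  x=2 (Alpha, w=6) cum 6
  x=4 (Beta, w=40) cum 46
  x=8 (Delta, w=50) cum 96  ← median
  x=9 (Gamma, w=30) cum 126
⇒ x* = 8
y-coordinate, sorted with cumulative weight:
  y=7 (Beta, w=40) cum 40
  y=11 (Delta, w=50) cum 90  ← median
  y=14 (Gamma, w=30) cum 120
  y=15 (Alpha, w=6) cum 126
⇒ y* = 11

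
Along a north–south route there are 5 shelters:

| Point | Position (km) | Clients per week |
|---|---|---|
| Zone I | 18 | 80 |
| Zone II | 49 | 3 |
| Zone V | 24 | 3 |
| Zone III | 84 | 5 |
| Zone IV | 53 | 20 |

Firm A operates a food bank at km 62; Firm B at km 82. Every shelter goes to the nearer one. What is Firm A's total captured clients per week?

The indifferent point is the midpoint (62+82)/2 = 72; shelters left of it (closer to Firm A at 62) go to Firm A, those right go to Firm B.
  Zone I at 18 (w=80) → Firm A
  Zone V at 24 (w=3) → Firm A
  Zone II at 49 (w=3) → Firm A
  Zone IV at 53 (w=20) → Firm A
  Zone III at 84 (w=5) → Firm B
Firm A captures 106; Firm B captures 5.

106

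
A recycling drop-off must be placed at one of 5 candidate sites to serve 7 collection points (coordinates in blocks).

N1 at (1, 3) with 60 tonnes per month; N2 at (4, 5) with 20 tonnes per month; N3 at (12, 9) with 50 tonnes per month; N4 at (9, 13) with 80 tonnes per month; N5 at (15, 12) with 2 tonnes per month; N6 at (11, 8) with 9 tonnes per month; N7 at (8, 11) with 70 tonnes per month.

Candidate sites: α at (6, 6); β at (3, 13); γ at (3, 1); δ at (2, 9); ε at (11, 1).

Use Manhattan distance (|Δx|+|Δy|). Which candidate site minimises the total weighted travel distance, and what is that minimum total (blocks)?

α, total 2373 blocks

Total weighted distance at each candidate:
  α (6, 6): total = 2373
  β (3, 13): total = 2663
  γ (3, 1): total = 3861
  δ (2, 9): total = 2602
  ε (11, 1): total = 3513
Minimum is at α with total 2373 blocks.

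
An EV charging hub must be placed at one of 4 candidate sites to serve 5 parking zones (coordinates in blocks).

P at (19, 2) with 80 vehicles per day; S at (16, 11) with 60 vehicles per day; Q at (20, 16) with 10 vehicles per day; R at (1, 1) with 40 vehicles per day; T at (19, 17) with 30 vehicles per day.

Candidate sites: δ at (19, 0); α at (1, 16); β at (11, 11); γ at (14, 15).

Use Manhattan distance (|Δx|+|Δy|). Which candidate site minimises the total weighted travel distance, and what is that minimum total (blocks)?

Total weighted distance at each candidate:
  δ (19, 0): total = 2440
  α (1, 16): total = 5120
  β (11, 11): total = 3020
  γ (14, 15): total = 3160
Minimum is at δ with total 2440 blocks.

δ, total 2440 blocks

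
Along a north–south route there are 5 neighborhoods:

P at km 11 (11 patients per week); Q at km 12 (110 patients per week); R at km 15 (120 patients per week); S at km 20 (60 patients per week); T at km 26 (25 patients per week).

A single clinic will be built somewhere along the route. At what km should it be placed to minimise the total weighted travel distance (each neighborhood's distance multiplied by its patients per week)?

For a sum of weighted absolute distances on a line, the optimum is the weighted median (not the mean). Total weight W = 326; half-weight = 163.
Sort by position and accumulate weight:
  km 11 (P, w=11) → cum 11
  km 12 (Q, w=110) → cum 121
  km 15 (R, w=120) → cum 241  ≥ 163 → median here
  km 20 (S, w=60) → cum 301
  km 26 (T, w=25) → cum 326
Optimal location: km 15.

x = 15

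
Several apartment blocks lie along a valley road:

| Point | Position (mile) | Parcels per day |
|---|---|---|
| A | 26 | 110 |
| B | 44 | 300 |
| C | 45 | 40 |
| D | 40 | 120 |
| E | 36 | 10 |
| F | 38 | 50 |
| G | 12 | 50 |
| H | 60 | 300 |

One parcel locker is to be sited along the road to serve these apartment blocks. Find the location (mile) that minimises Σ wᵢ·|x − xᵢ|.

For a sum of weighted absolute distances on a line, the optimum is the weighted median (not the mean). Total weight W = 980; half-weight = 490.
Sort by position and accumulate weight:
  mile 12 (G, w=50) → cum 50
  mile 26 (A, w=110) → cum 160
  mile 36 (E, w=10) → cum 170
  mile 38 (F, w=50) → cum 220
  mile 40 (D, w=120) → cum 340
  mile 44 (B, w=300) → cum 640  ≥ 490 → median here
  mile 45 (C, w=40) → cum 680
  mile 60 (H, w=300) → cum 980
Optimal location: mile 44.

x = 44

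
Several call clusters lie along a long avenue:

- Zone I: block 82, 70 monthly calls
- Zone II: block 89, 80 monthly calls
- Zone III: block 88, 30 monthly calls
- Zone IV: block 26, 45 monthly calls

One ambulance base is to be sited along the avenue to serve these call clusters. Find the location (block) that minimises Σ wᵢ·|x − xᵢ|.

x = 82

For a sum of weighted absolute distances on a line, the optimum is the weighted median (not the mean). Total weight W = 225; half-weight = 112.5.
Sort by position and accumulate weight:
  block 26 (Zone IV, w=45) → cum 45
  block 82 (Zone I, w=70) → cum 115  ≥ 112.5 → median here
  block 88 (Zone III, w=30) → cum 145
  block 89 (Zone II, w=80) → cum 225
Optimal location: block 82.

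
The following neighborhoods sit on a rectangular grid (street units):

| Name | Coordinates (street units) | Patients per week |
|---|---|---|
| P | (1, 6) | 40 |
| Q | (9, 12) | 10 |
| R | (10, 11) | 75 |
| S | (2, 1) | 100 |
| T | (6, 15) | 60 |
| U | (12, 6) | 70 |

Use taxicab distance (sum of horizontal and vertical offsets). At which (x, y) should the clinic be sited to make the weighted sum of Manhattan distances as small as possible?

Manhattan distance separates: Σwᵢ(|x−xᵢ|+|y−yᵢ|) = Σwᵢ|x−xᵢ| + Σwᵢ|y−yᵢ|, so x and y are optimised independently as 1-D weighted medians.
Total weight W = 355; half = 177.5.
x-coordinate, sorted with cumulative weight:
  x=1 (P, w=40) cum 40
  x=2 (S, w=100) cum 140
  x=6 (T, w=60) cum 200  ← median
  x=9 (Q, w=10) cum 210
  x=10 (R, w=75) cum 285
  x=12 (U, w=70) cum 355
⇒ x* = 6
y-coordinate, sorted with cumulative weight:
  y=1 (S, w=100) cum 100
  y=6 (P, w=40) cum 140
  y=6 (U, w=70) cum 210  ← median
  y=11 (R, w=75) cum 285
  y=12 (Q, w=10) cum 295
  y=15 (T, w=60) cum 355
⇒ y* = 6

(6, 6)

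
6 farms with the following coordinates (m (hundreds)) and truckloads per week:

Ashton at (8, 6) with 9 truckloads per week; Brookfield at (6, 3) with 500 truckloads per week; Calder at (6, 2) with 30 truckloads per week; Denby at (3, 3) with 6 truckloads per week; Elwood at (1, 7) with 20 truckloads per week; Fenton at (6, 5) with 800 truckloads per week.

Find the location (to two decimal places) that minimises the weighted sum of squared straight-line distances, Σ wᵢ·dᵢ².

(5.93, 4.23)

The minimiser of Σwᵢ‖p−pᵢ‖² is the weighted centroid p* = (Σwᵢpᵢ)/(Σwᵢ).
Σwᵢ = 1365.
Σwᵢxᵢ = 9·8 + 500·6 + 30·6 + 6·3 + 20·1 + 800·6 = 8090.
Σwᵢyᵢ = 9·6 + 500·3 + 30·2 + 6·3 + 20·7 + 800·5 = 5772.
x* = 8090/1365 = 5.93, y* = 5772/1365 = 4.23.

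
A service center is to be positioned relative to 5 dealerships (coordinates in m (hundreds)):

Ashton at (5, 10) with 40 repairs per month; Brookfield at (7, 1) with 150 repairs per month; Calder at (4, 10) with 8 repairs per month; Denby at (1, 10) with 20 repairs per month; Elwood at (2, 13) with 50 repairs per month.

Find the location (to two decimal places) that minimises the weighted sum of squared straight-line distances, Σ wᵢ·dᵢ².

(5.23, 5.52)

The minimiser of Σwᵢ‖p−pᵢ‖² is the weighted centroid p* = (Σwᵢpᵢ)/(Σwᵢ).
Σwᵢ = 268.
Σwᵢxᵢ = 40·5 + 150·7 + 8·4 + 20·1 + 50·2 = 1402.
Σwᵢyᵢ = 40·10 + 150·1 + 8·10 + 20·10 + 50·13 = 1480.
x* = 1402/268 = 5.23, y* = 1480/268 = 5.52.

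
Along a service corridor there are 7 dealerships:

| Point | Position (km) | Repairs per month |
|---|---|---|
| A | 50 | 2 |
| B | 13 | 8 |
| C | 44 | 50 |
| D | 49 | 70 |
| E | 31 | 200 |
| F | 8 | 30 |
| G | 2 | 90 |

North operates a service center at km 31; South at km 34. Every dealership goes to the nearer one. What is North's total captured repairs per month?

The indifferent point is the midpoint (31+34)/2 = 32.5; dealerships left of it (closer to North at 31) go to North, those right go to South.
  G at 2 (w=90) → North
  F at 8 (w=30) → North
  B at 13 (w=8) → North
  E at 31 (w=200) → North
  C at 44 (w=50) → South
  D at 49 (w=70) → South
  A at 50 (w=2) → South
North captures 328; South captures 122.

328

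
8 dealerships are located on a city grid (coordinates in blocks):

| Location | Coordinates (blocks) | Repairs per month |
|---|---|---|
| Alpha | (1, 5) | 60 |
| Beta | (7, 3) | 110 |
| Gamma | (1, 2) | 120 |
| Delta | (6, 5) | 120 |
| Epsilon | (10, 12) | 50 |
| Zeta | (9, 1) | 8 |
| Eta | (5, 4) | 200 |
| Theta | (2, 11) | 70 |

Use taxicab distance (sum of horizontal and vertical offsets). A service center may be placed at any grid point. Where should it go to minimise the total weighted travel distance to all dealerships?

(5, 4)

Manhattan distance separates: Σwᵢ(|x−xᵢ|+|y−yᵢ|) = Σwᵢ|x−xᵢ| + Σwᵢ|y−yᵢ|, so x and y are optimised independently as 1-D weighted medians.
Total weight W = 738; half = 369.
x-coordinate, sorted with cumulative weight:
  x=1 (Alpha, w=60) cum 60
  x=1 (Gamma, w=120) cum 180
  x=2 (Theta, w=70) cum 250
  x=5 (Eta, w=200) cum 450  ← median
  x=6 (Delta, w=120) cum 570
  x=7 (Beta, w=110) cum 680
  x=9 (Zeta, w=8) cum 688
  x=10 (Epsilon, w=50) cum 738
⇒ x* = 5
y-coordinate, sorted with cumulative weight:
  y=1 (Zeta, w=8) cum 8
  y=2 (Gamma, w=120) cum 128
  y=3 (Beta, w=110) cum 238
  y=4 (Eta, w=200) cum 438  ← median
  y=5 (Alpha, w=60) cum 498
  y=5 (Delta, w=120) cum 618
  y=11 (Theta, w=70) cum 688
  y=12 (Epsilon, w=50) cum 738
⇒ y* = 4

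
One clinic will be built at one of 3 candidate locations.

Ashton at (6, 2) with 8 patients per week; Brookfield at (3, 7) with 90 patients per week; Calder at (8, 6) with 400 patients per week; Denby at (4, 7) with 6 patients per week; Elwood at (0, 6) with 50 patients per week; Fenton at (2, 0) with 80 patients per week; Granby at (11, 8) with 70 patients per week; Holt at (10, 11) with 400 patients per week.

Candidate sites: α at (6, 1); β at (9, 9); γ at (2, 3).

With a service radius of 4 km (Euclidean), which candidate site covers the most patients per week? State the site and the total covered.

β, covering 870

Coverage radius r = 4 km; a point is covered iff (Δx)²+(Δy)² ≤ 4² = 16.
  α (6, 1): covers {Ashton} → 8
  β (9, 9): covers {Calder, Granby, Holt} → 870
  γ (2, 3): covers {Elwood, Fenton} → 130
Maximum coverage at β: 870 patients per week.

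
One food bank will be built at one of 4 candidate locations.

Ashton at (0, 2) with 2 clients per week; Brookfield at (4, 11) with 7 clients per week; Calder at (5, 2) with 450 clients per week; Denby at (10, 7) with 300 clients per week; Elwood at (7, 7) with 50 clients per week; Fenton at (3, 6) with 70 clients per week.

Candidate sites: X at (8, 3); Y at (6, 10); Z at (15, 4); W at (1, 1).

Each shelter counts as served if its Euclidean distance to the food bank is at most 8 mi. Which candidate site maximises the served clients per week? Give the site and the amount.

X, covering 870

Coverage radius r = 8 mi; a point is covered iff (Δx)²+(Δy)² ≤ 8² = 64.
  X (8, 3): covers {Calder, Denby, Elwood, Fenton} → 870
  Y (6, 10): covers {Brookfield, Denby, Elwood, Fenton} → 427
  Z (15, 4): covers {Denby} → 300
  W (1, 1): covers {Ashton, Calder, Fenton} → 522
Maximum coverage at X: 870 clients per week.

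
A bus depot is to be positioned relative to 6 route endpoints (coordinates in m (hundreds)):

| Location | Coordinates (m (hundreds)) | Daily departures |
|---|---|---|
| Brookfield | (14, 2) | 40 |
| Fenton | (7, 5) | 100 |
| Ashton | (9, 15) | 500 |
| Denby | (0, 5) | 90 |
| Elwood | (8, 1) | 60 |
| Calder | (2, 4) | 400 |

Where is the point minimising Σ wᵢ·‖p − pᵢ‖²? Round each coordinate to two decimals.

The minimiser of Σwᵢ‖p−pᵢ‖² is the weighted centroid p* = (Σwᵢpᵢ)/(Σwᵢ).
Σwᵢ = 1190.
Σwᵢxᵢ = 40·14 + 100·7 + 500·9 + 90·0 + 60·8 + 400·2 = 7040.
Σwᵢyᵢ = 40·2 + 100·5 + 500·15 + 90·5 + 60·1 + 400·4 = 10190.
x* = 7040/1190 = 5.92, y* = 10190/1190 = 8.56.

(5.92, 8.56)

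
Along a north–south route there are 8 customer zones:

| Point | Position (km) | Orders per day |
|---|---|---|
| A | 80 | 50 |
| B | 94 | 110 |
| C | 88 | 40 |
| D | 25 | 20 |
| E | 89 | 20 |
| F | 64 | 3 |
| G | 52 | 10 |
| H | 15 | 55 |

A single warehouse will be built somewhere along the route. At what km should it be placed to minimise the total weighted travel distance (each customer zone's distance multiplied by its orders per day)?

x = 88

For a sum of weighted absolute distances on a line, the optimum is the weighted median (not the mean). Total weight W = 308; half-weight = 154.
Sort by position and accumulate weight:
  km 15 (H, w=55) → cum 55
  km 25 (D, w=20) → cum 75
  km 52 (G, w=10) → cum 85
  km 64 (F, w=3) → cum 88
  km 80 (A, w=50) → cum 138
  km 88 (C, w=40) → cum 178  ≥ 154 → median here
  km 89 (E, w=20) → cum 198
  km 94 (B, w=110) → cum 308
Optimal location: km 88.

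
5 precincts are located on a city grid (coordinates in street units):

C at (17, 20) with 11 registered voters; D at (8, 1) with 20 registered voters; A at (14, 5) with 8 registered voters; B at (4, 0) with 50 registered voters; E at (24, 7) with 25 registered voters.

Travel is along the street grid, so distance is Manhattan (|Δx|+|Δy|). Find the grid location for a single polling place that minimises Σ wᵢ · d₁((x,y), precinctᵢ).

(8, 1)

Manhattan distance separates: Σwᵢ(|x−xᵢ|+|y−yᵢ|) = Σwᵢ|x−xᵢ| + Σwᵢ|y−yᵢ|, so x and y are optimised independently as 1-D weighted medians.
Total weight W = 114; half = 57.
x-coordinate, sorted with cumulative weight:
  x=4 (B, w=50) cum 50
  x=8 (D, w=20) cum 70  ← median
  x=14 (A, w=8) cum 78
  x=17 (C, w=11) cum 89
  x=24 (E, w=25) cum 114
⇒ x* = 8
y-coordinate, sorted with cumulative weight:
  y=0 (B, w=50) cum 50
  y=1 (D, w=20) cum 70  ← median
  y=5 (A, w=8) cum 78
  y=7 (E, w=25) cum 103
  y=20 (C, w=11) cum 114
⇒ y* = 1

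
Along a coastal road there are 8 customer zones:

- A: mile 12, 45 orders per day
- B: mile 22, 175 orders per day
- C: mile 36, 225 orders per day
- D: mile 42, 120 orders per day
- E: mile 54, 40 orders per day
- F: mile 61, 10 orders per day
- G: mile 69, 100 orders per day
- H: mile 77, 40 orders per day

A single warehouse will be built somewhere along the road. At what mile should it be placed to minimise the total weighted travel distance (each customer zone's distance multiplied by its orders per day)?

For a sum of weighted absolute distances on a line, the optimum is the weighted median (not the mean). Total weight W = 755; half-weight = 377.5.
Sort by position and accumulate weight:
  mile 12 (A, w=45) → cum 45
  mile 22 (B, w=175) → cum 220
  mile 36 (C, w=225) → cum 445  ≥ 377.5 → median here
  mile 42 (D, w=120) → cum 565
  mile 54 (E, w=40) → cum 605
  mile 61 (F, w=10) → cum 615
  mile 69 (G, w=100) → cum 715
  mile 77 (H, w=40) → cum 755
Optimal location: mile 36.

x = 36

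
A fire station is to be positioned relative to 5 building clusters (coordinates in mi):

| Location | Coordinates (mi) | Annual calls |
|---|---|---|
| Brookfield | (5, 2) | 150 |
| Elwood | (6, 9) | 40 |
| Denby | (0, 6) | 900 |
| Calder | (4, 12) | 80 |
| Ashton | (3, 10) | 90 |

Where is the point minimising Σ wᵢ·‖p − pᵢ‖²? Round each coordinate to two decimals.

(1.25, 6.29)

The minimiser of Σwᵢ‖p−pᵢ‖² is the weighted centroid p* = (Σwᵢpᵢ)/(Σwᵢ).
Σwᵢ = 1260.
Σwᵢxᵢ = 150·5 + 40·6 + 900·0 + 80·4 + 90·3 = 1580.
Σwᵢyᵢ = 150·2 + 40·9 + 900·6 + 80·12 + 90·10 = 7920.
x* = 1580/1260 = 1.25, y* = 7920/1260 = 6.29.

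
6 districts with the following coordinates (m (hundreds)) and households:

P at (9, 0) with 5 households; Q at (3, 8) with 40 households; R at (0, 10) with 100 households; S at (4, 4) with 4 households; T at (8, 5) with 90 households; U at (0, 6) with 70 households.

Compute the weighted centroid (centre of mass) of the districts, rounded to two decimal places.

(2.92, 7.14)

The minimiser of Σwᵢ‖p−pᵢ‖² is the weighted centroid p* = (Σwᵢpᵢ)/(Σwᵢ).
Σwᵢ = 309.
Σwᵢxᵢ = 5·9 + 40·3 + 100·0 + 4·4 + 90·8 + 70·0 = 901.
Σwᵢyᵢ = 5·0 + 40·8 + 100·10 + 4·4 + 90·5 + 70·6 = 2206.
x* = 901/309 = 2.92, y* = 2206/309 = 7.14.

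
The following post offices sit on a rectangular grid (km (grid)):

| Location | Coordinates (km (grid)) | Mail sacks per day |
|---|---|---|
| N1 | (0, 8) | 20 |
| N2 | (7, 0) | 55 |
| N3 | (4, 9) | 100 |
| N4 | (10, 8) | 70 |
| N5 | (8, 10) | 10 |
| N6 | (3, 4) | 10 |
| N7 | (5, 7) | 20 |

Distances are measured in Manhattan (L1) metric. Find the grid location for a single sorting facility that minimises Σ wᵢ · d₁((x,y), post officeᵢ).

Manhattan distance separates: Σwᵢ(|x−xᵢ|+|y−yᵢ|) = Σwᵢ|x−xᵢ| + Σwᵢ|y−yᵢ|, so x and y are optimised independently as 1-D weighted medians.
Total weight W = 285; half = 142.5.
x-coordinate, sorted with cumulative weight:
  x=0 (N1, w=20) cum 20
  x=3 (N6, w=10) cum 30
  x=4 (N3, w=100) cum 130
  x=5 (N7, w=20) cum 150  ← median
  x=7 (N2, w=55) cum 205
  x=8 (N5, w=10) cum 215
  x=10 (N4, w=70) cum 285
⇒ x* = 5
y-coordinate, sorted with cumulative weight:
  y=0 (N2, w=55) cum 55
  y=4 (N6, w=10) cum 65
  y=7 (N7, w=20) cum 85
  y=8 (N1, w=20) cum 105
  y=8 (N4, w=70) cum 175  ← median
  y=9 (N3, w=100) cum 275
  y=10 (N5, w=10) cum 285
⇒ y* = 8

(5, 8)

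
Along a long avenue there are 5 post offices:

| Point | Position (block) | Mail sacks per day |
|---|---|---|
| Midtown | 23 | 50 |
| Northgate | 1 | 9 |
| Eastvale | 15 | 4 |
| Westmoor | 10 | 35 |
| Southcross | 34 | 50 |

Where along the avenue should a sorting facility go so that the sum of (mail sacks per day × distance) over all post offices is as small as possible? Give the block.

x = 23

For a sum of weighted absolute distances on a line, the optimum is the weighted median (not the mean). Total weight W = 148; half-weight = 74.
Sort by position and accumulate weight:
  block 1 (Northgate, w=9) → cum 9
  block 10 (Westmoor, w=35) → cum 44
  block 15 (Eastvale, w=4) → cum 48
  block 23 (Midtown, w=50) → cum 98  ≥ 74 → median here
  block 34 (Southcross, w=50) → cum 148
Optimal location: block 23.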